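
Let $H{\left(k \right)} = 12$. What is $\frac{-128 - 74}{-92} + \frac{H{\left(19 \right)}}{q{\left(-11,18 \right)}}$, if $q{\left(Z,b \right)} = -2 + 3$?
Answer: $\frac{653}{46} \approx 14.196$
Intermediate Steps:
$q{\left(Z,b \right)} = 1$
$\frac{-128 - 74}{-92} + \frac{H{\left(19 \right)}}{q{\left(-11,18 \right)}} = \frac{-128 - 74}{-92} + \frac{12}{1} = \left(-128 - 74\right) \left(- \frac{1}{92}\right) + 12 \cdot 1 = \left(-202\right) \left(- \frac{1}{92}\right) + 12 = \frac{101}{46} + 12 = \frac{653}{46}$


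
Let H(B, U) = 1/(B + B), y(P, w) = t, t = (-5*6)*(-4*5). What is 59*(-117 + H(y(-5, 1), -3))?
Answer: -8283541/1200 ≈ -6903.0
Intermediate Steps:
t = 600 (t = -30*(-20) = 600)
y(P, w) = 600
H(B, U) = 1/(2*B)
59*(-117 + H(y(-5, 1), -3)) = 59*(-117 + (½)/600) = 59*(-117 + (½)*(1/600)) = 59*(-117 + 1/1200) = 59*(-140399/1200) = -8283541/1200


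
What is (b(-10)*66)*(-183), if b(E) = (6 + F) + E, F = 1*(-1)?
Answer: 60390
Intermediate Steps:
F = -1
b(E) = 5 + E (b(E) = (6 - 1) + E = 5 + E)
(b(-10)*66)*(-183) = ((5 - 10)*66)*(-183) = -5*66*(-183) = -330*(-183) = 60390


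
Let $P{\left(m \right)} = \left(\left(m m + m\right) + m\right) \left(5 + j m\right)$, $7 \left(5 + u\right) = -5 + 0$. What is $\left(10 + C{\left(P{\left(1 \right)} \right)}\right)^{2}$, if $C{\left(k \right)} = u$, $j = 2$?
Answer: $\frac{900}{49} \approx 18.367$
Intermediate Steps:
$u = - \frac{40}{7}$ ($u = -5 + \frac{-5 + 0}{7} = -5 + \frac{1}{7} \left(-5\right) = -5 - \frac{5}{7} = - \frac{40}{7} \approx -5.7143$)
$P{\left(m \right)} = \left(5 + 2 m\right) \left(m^{2} + 2 m\right)$ ($P{\left(m \right)} = \left(\left(m m + m\right) + m\right) \left(5 + 2 m\right) = \left(\left(m^{2} + m\right) + m\right) \left(5 + 2 m\right) = \left(\left(m + m^{2}\right) + m\right) \left(5 + 2 m\right) = \left(m^{2} + 2 m\right) \left(5 + 2 m\right) = \left(5 + 2 m\right) \left(m^{2} + 2 m\right)$)
$C{\left(k \right)} = - \frac{40}{7}$
$\left(10 + C{\left(P{\left(1 \right)} \right)}\right)^{2} = \left(10 - \frac{40}{7}\right)^{2} = \left(\frac{30}{7}\right)^{2} = \frac{900}{49}$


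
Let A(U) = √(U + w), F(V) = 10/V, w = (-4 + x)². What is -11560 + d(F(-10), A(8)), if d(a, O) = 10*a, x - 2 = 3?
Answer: -11570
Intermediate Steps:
x = 5 (x = 2 + 3 = 5)
w = 1 (w = (-4 + 5)² = 1² = 1)
A(U) = √(1 + U) (A(U) = √(U + 1) = √(1 + U))
-11560 + d(F(-10), A(8)) = -11560 + 10*(10/(-10)) = -11560 + 10*(10*(-⅒)) = -11560 + 10*(-1) = -11560 - 10 = -11570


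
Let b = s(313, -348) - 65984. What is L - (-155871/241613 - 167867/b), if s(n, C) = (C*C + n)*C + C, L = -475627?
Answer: -4863245649606664511/10224928789624 ≈ -4.7563e+5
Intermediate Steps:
s(n, C) = C + C*(n + C²) (s(n, C) = (C² + n)*C + C = (n + C²)*C + C = C*(n + C²) + C = C + C*(n + C²))
b = -42319448 (b = -348*(1 + 313 + (-348)²) - 65984 = -348*(1 + 313 + 121104) - 65984 = -348*121418 - 65984 = -42253464 - 65984 = -42319448)
L - (-155871/241613 - 167867/b) = -475627 - (-155871/241613 - 167867/(-42319448)) = -475627 - (-155871*1/241613 - 167867*(-1/42319448)) = -475627 - (-155871/241613 + 167867/42319448) = -475627 - 1*(-6555815829737/10224928789624) = -475627 + 6555815829737/10224928789624 = -4863245649606664511/10224928789624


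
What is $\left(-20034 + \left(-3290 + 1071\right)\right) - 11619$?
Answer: $-33872$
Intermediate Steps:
$\left(-20034 + \left(-3290 + 1071\right)\right) - 11619 = \left(-20034 - 2219\right) - 11619 = -22253 - 11619 = -33872$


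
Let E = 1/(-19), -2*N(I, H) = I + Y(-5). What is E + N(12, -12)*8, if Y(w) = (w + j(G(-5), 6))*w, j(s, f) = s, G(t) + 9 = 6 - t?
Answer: -2053/19 ≈ -108.05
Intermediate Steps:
G(t) = -3 - t (G(t) = -9 + (6 - t) = -3 - t)
Y(w) = w*(2 + w) (Y(w) = (w + (-3 - 1*(-5)))*w = (w + (-3 + 5))*w = (w + 2)*w = (2 + w)*w = w*(2 + w))
N(I, H) = -15/2 - I/2 (N(I, H) = -(I - 5*(2 - 5))/2 = -(I - 5*(-3))/2 = -(I + 15)/2 = -(15 + I)/2 = -15/2 - I/2)
E = -1/19 ≈ -0.052632
E + N(12, -12)*8 = -1/19 + (-15/2 - 1/2*12)*8 = -1/19 + (-15/2 - 6)*8 = -1/19 - 27/2*8 = -1/19 - 108 = -2053/19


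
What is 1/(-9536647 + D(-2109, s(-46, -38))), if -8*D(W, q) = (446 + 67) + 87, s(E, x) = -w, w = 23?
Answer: -1/9536722 ≈ -1.0486e-7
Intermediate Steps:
s(E, x) = -23 (s(E, x) = -1*23 = -23)
D(W, q) = -75 (D(W, q) = -((446 + 67) + 87)/8 = -(513 + 87)/8 = -⅛*600 = -75)
1/(-9536647 + D(-2109, s(-46, -38))) = 1/(-9536647 - 75) = 1/(-9536722) = -1/9536722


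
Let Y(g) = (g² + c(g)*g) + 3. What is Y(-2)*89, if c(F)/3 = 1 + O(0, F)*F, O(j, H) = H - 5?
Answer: -7387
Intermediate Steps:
O(j, H) = -5 + H
c(F) = 3 + 3*F*(-5 + F) (c(F) = 3*(1 + (-5 + F)*F) = 3*(1 + F*(-5 + F)) = 3 + 3*F*(-5 + F))
Y(g) = 3 + g² + g*(3 + 3*g*(-5 + g)) (Y(g) = (g² + (3 + 3*g*(-5 + g))*g) + 3 = (g² + g*(3 + 3*g*(-5 + g))) + 3 = 3 + g² + g*(3 + 3*g*(-5 + g)))
Y(-2)*89 = (3 + (-2)² + 3*(-2)*(1 - 2*(-5 - 2)))*89 = (3 + 4 + 3*(-2)*(1 - 2*(-7)))*89 = (3 + 4 + 3*(-2)*(1 + 14))*89 = (3 + 4 + 3*(-2)*15)*89 = (3 + 4 - 90)*89 = -83*89 = -7387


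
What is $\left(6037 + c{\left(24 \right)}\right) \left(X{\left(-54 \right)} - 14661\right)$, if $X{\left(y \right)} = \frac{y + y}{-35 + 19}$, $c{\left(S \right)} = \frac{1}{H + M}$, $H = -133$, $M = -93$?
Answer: $- \frac{79974748737}{904} \approx -8.8468 \cdot 10^{7}$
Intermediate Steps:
$c{\left(S \right)} = - \frac{1}{226}$ ($c{\left(S \right)} = \frac{1}{-133 - 93} = \frac{1}{-226} = - \frac{1}{226}$)
$X{\left(y \right)} = - \frac{y}{8}$ ($X{\left(y \right)} = \frac{2 y}{-16} = 2 y \left(- \frac{1}{16}\right) = - \frac{y}{8}$)
$\left(6037 + c{\left(24 \right)}\right) \left(X{\left(-54 \right)} - 14661\right) = \left(6037 - \frac{1}{226}\right) \left(\left(- \frac{1}{8}\right) \left(-54\right) - 14661\right) = \frac{1364361 \left(\frac{27}{4} - 14661\right)}{226} = \frac{1364361}{226} \left(- \frac{58617}{4}\right) = - \frac{79974748737}{904}$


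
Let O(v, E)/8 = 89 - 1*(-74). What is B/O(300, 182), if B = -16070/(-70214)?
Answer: 8035/45779528 ≈ 0.00017552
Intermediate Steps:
O(v, E) = 1304 (O(v, E) = 8*(89 - 1*(-74)) = 8*(89 + 74) = 8*163 = 1304)
B = 8035/35107 (B = -16070*(-1/70214) = 8035/35107 ≈ 0.22887)
B/O(300, 182) = (8035/35107)/1304 = (8035/35107)*(1/1304) = 8035/45779528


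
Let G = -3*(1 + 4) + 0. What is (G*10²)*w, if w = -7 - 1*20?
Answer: 40500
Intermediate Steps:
w = -27 (w = -7 - 20 = -27)
G = -15 (G = -3*5 + 0 = -15 + 0 = -15)
(G*10²)*w = -15*10²*(-27) = -15*100*(-27) = -1500*(-27) = 40500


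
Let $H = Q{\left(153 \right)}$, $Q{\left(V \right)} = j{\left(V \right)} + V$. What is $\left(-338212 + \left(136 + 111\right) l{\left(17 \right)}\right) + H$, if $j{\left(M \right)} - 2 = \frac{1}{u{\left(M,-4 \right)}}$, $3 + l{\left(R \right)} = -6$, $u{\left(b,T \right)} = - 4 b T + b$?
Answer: $- \frac{885068279}{2601} \approx -3.4028 \cdot 10^{5}$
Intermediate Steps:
$u{\left(b,T \right)} = b - 4 T b$ ($u{\left(b,T \right)} = - 4 T b + b = b - 4 T b$)
$l{\left(R \right)} = -9$ ($l{\left(R \right)} = -3 - 6 = -9$)
$j{\left(M \right)} = 2 + \frac{1}{17 M}$ ($j{\left(M \right)} = 2 + \frac{1}{M \left(1 - -16\right)} = 2 + \frac{1}{M \left(1 + 16\right)} = 2 + \frac{1}{M 17} = 2 + \frac{1}{17 M}$)
$Q{\left(V \right)} = 2 + V + \frac{1}{17 V}$ ($Q{\left(V \right)} = \left(2 + \frac{1}{17 V}\right) + V = 2 + V + \frac{1}{17 V}$)
$H = \frac{403156}{2601}$ ($H = 2 + 153 + \frac{1}{17 \cdot 153} = 2 + 153 + \frac{1}{17} \cdot \frac{1}{153} = 2 + 153 + \frac{1}{2601} = \frac{403156}{2601} \approx 155.0$)
$\left(-338212 + \left(136 + 111\right) l{\left(17 \right)}\right) + H = \left(-338212 + \left(136 + 111\right) \left(-9\right)\right) + \frac{403156}{2601} = \left(-338212 + 247 \left(-9\right)\right) + \frac{403156}{2601} = \left(-338212 - 2223\right) + \frac{403156}{2601} = -340435 + \frac{403156}{2601} = - \frac{885068279}{2601}$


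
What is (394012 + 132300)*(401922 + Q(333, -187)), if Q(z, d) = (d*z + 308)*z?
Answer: -10648216490184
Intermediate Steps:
Q(z, d) = z*(308 + d*z) (Q(z, d) = (308 + d*z)*z = z*(308 + d*z))
(394012 + 132300)*(401922 + Q(333, -187)) = (394012 + 132300)*(401922 + 333*(308 - 187*333)) = 526312*(401922 + 333*(308 - 62271)) = 526312*(401922 + 333*(-61963)) = 526312*(401922 - 20633679) = 526312*(-20231757) = -10648216490184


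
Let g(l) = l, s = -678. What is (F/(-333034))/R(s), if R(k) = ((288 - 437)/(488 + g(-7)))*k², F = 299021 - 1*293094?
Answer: 219299/1754651522088 ≈ 1.2498e-7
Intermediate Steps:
F = 5927 (F = 299021 - 293094 = 5927)
R(k) = -149*k²/481 (R(k) = ((288 - 437)/(488 - 7))*k² = (-149/481)*k² = (-149*1/481)*k² = -149*k²/481)
(F/(-333034))/R(s) = (5927/(-333034))/((-149/481*(-678)²)) = (5927*(-1/333034))/((-149/481*459684)) = -5927/(333034*(-68492916/481)) = -5927/333034*(-481/68492916) = 219299/1754651522088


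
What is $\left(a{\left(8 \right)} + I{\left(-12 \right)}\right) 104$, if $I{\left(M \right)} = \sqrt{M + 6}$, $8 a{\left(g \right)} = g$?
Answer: $104 + 104 i \sqrt{6} \approx 104.0 + 254.75 i$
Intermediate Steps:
$a{\left(g \right)} = \frac{g}{8}$
$I{\left(M \right)} = \sqrt{6 + M}$
$\left(a{\left(8 \right)} + I{\left(-12 \right)}\right) 104 = \left(\frac{1}{8} \cdot 8 + \sqrt{6 - 12}\right) 104 = \left(1 + \sqrt{-6}\right) 104 = \left(1 + i \sqrt{6}\right) 104 = 104 + 104 i \sqrt{6}$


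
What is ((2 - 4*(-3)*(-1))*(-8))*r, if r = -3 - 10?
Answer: -1040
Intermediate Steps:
r = -13
((2 - 4*(-3)*(-1))*(-8))*r = ((2 - 4*(-3)*(-1))*(-8))*(-13) = ((2 + 12*(-1))*(-8))*(-13) = ((2 - 12)*(-8))*(-13) = -10*(-8)*(-13) = 80*(-13) = -1040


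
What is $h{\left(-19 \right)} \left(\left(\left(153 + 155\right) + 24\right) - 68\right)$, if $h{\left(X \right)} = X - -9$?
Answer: $-2640$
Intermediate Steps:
$h{\left(X \right)} = 9 + X$ ($h{\left(X \right)} = X + 9 = 9 + X$)
$h{\left(-19 \right)} \left(\left(\left(153 + 155\right) + 24\right) - 68\right) = \left(9 - 19\right) \left(\left(\left(153 + 155\right) + 24\right) - 68\right) = - 10 \left(\left(308 + 24\right) - 68\right) = - 10 \left(332 - 68\right) = \left(-10\right) 264 = -2640$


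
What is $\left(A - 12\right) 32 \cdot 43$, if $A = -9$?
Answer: $-28896$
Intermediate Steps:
$\left(A - 12\right) 32 \cdot 43 = \left(-9 - 12\right) 32 \cdot 43 = \left(-21\right) 32 \cdot 43 = \left(-672\right) 43 = -28896$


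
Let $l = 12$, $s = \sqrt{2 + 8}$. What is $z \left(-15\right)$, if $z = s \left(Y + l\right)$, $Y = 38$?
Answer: $- 750 \sqrt{10} \approx -2371.7$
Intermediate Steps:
$s = \sqrt{10} \approx 3.1623$
$z = 50 \sqrt{10}$ ($z = \sqrt{10} \left(38 + 12\right) = \sqrt{10} \cdot 50 = 50 \sqrt{10} \approx 158.11$)
$z \left(-15\right) = 50 \sqrt{10} \left(-15\right) = - 750 \sqrt{10}$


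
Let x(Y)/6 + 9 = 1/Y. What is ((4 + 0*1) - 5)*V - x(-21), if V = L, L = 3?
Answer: 359/7 ≈ 51.286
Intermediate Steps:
V = 3
x(Y) = -54 + 6/Y
((4 + 0*1) - 5)*V - x(-21) = ((4 + 0*1) - 5)*3 - (-54 + 6/(-21)) = ((4 + 0) - 5)*3 - (-54 + 6*(-1/21)) = (4 - 5)*3 - (-54 - 2/7) = -1*3 - 1*(-380/7) = -3 + 380/7 = 359/7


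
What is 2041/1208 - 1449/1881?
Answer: 232081/252472 ≈ 0.91923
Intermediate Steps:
2041/1208 - 1449/1881 = 2041*(1/1208) - 1449*1/1881 = 2041/1208 - 161/209 = 232081/252472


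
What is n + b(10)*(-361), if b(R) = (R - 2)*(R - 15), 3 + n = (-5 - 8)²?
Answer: 14606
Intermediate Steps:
n = 166 (n = -3 + (-5 - 8)² = -3 + (-13)² = -3 + 169 = 166)
b(R) = (-15 + R)*(-2 + R) (b(R) = (-2 + R)*(-15 + R) = (-15 + R)*(-2 + R))
n + b(10)*(-361) = 166 + (30 + 10² - 17*10)*(-361) = 166 + (30 + 100 - 170)*(-361) = 166 - 40*(-361) = 166 + 14440 = 14606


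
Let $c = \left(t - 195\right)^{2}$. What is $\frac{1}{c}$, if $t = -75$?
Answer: $\frac{1}{72900} \approx 1.3717 \cdot 10^{-5}$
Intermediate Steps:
$c = 72900$ ($c = \left(-75 - 195\right)^{2} = \left(-270\right)^{2} = 72900$)
$\frac{1}{c} = \frac{1}{72900}$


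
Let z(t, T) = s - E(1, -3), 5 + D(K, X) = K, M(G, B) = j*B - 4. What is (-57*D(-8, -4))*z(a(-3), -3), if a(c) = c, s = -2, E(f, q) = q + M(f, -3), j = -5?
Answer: -7410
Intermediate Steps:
M(G, B) = -4 - 5*B (M(G, B) = -5*B - 4 = -4 - 5*B)
E(f, q) = 11 + q (E(f, q) = q + (-4 - 5*(-3)) = q + (-4 + 15) = q + 11 = 11 + q)
D(K, X) = -5 + K
z(t, T) = -10 (z(t, T) = -2 - (11 - 3) = -2 - 1*8 = -2 - 8 = -10)
(-57*D(-8, -4))*z(a(-3), -3) = -57*(-5 - 8)*(-10) = -57*(-13)*(-10) = 741*(-10) = -7410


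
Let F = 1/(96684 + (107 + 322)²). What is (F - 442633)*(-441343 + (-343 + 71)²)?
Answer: 15215783110190572/93575 ≈ 1.6261e+11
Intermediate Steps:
F = 1/280725 (F = 1/(96684 + 429²) = 1/(96684 + 184041) = 1/280725 ≈ 3.5622e-6)
(F - 442633)*(-441343 + (-343 + 71)²) = (1/280725 - 442633)*(-441343 + (-343 + 71)²) = -124258148924*(-441343 + (-272)²)/280725 = -124258148924*(-441343 + 73984)/280725 = -124258148924/280725*(-367359) = 15215783110190572/93575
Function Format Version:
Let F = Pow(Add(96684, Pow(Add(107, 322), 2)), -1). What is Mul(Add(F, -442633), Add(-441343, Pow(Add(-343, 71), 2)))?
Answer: Rational(15215783110190572, 93575) ≈ 1.6261e+11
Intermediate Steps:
F = Rational(1, 280725) (F = Pow(Add(96684, Pow(429, 2)), -1) = Pow(Add(96684, 184041), -1) = Pow(280725, -1) = Rational(1, 280725) ≈ 3.5622e-6)
Mul(Add(F, -442633), Add(-441343, Pow(Add(-343, 71), 2))) = Mul(Add(Rational(1, 280725), -442633), Add(-441343, Pow(Add(-343, 71), 2))) = Mul(Rational(-124258148924, 280725), Add(-441343, Pow(-272, 2))) = Mul(Rational(-124258148924, 280725), Add(-441343, 73984)) = Mul(Rational(-124258148924, 280725), -367359) = Rational(15215783110190572, 93575)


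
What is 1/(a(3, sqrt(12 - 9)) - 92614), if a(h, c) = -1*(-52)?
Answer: -1/92562 ≈ -1.0804e-5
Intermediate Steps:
a(h, c) = 52
1/(a(3, sqrt(12 - 9)) - 92614) = 1/(52 - 92614) = 1/(-92562) = -1/92562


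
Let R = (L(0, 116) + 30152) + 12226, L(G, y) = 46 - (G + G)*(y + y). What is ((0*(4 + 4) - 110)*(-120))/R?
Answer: 1650/5303 ≈ 0.31114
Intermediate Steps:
L(G, y) = 46 - 4*G*y (L(G, y) = 46 - 2*G*2*y = 46 - 4*G*y)
R = 42424 (R = ((46 - 4*0*116) + 30152) + 12226 = ((46 + 0) + 30152) + 12226 = (46 + 30152) + 12226 = 30198 + 12226 = 42424)
((0*(4 + 4) - 110)*(-120))/R = ((0*(4 + 4) - 110)*(-120))/42424 = ((0*8 - 110)*(-120))*(1/42424) = ((0 - 110)*(-120))*(1/42424) = -110*(-120)*(1/42424) = 13200*(1/42424) = 1650/5303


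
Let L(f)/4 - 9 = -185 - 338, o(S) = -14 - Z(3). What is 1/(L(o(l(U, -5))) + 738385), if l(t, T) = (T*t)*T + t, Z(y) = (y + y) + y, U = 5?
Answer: 1/736329 ≈ 1.3581e-6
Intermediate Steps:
Z(y) = 3*y (Z(y) = 2*y + y = 3*y)
l(t, T) = t + t*T² (l(t, T) = t*T² + t = t + t*T²)
o(S) = -23 (o(S) = -14 - 3*3 = -14 - 1*9 = -14 - 9 = -23)
L(f) = -2056 (L(f) = 36 + 4*(-185 - 338) = 36 + 4*(-523) = 36 - 2092 = -2056)
1/(L(o(l(U, -5))) + 738385) = 1/(-2056 + 738385) = 1/736329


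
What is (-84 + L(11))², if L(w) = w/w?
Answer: 6889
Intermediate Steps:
L(w) = 1
(-84 + L(11))² = (-84 + 1)² = (-83)² = 6889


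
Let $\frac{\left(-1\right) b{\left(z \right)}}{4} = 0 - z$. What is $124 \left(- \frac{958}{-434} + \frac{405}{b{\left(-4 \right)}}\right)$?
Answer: $- \frac{80221}{28} \approx -2865.0$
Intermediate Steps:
$b{\left(z \right)} = 4 z$ ($b{\left(z \right)} = - 4 \left(0 - z\right) = - 4 \left(- z\right) = 4 z$)
$124 \left(- \frac{958}{-434} + \frac{405}{b{\left(-4 \right)}}\right) = 124 \left(- \frac{958}{-434} + \frac{405}{4 \left(-4\right)}\right) = 124 \left(\left(-958\right) \left(- \frac{1}{434}\right) + \frac{405}{-16}\right) = 124 \left(\frac{479}{217} + 405 \left(- \frac{1}{16}\right)\right) = 124 \left(\frac{479}{217} - \frac{405}{16}\right) = 124 \left(- \frac{80221}{3472}\right) = - \frac{80221}{28}$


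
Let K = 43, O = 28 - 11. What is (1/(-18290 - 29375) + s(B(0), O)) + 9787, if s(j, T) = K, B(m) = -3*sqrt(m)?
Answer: 468546949/47665 ≈ 9830.0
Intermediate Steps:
O = 17
s(j, T) = 43
(1/(-18290 - 29375) + s(B(0), O)) + 9787 = (1/(-18290 - 29375) + 43) + 9787 = (1/(-47665) + 43) + 9787 = (-1/47665 + 43) + 9787 = 2049594/47665 + 9787 = 468546949/47665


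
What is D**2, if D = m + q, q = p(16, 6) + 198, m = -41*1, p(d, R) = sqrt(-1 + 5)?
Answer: 25281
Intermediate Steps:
p(d, R) = 2 (p(d, R) = sqrt(4) = 2)
m = -41
q = 200 (q = 2 + 198 = 200)
D = 159 (D = -41 + 200 = 159)
D**2 = 159**2 = 25281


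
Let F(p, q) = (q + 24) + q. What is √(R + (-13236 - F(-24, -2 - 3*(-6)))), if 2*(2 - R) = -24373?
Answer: I*√4414/2 ≈ 33.219*I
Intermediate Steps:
F(p, q) = 24 + 2*q (F(p, q) = (24 + q) + q = 24 + 2*q)
R = 24377/2 (R = 2 - ½*(-24373) = 2 + 24373/2 = 24377/2 ≈ 12189.)
√(R + (-13236 - F(-24, -2 - 3*(-6)))) = √(24377/2 + (-13236 - (24 + 2*(-2 - 3*(-6))))) = √(24377/2 + (-13236 - (24 + 2*(-2 + 18)))) = √(24377/2 + (-13236 - (24 + 2*16))) = √(24377/2 + (-13236 - (24 + 32))) = √(24377/2 + (-13236 - 1*56)) = √(24377/2 + (-13236 - 56)) = √(24377/2 - 13292) = √(-2207/2) = I*√4414/2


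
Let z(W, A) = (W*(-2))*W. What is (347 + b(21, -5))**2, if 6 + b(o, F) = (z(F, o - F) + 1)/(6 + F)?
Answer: 85264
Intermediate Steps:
z(W, A) = -2*W**2 (z(W, A) = (-2*W)*W = -2*W**2)
b(o, F) = -6 + (1 - 2*F**2)/(6 + F) (b(o, F) = -6 + (-2*F**2 + 1)/(6 + F) = -6 + (1 - 2*F**2)/(6 + F))
(347 + b(21, -5))**2 = (347 + (-35 - 6*(-5) - 2*(-5)**2)/(6 - 5))**2 = (347 + (-35 + 30 - 2*25)/1)**2 = (347 + 1*(-35 + 30 - 50))**2 = (347 + 1*(-55))**2 = (347 - 55)**2 = 292**2 = 85264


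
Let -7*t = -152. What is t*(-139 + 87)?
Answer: -7904/7 ≈ -1129.1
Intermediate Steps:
t = 152/7 (t = -1/7*(-152) = 152/7 ≈ 21.714)
t*(-139 + 87) = 152*(-139 + 87)/7 = (152/7)*(-52) = -7904/7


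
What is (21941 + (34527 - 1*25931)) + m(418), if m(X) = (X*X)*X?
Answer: 73065169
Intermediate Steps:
m(X) = X³ (m(X) = X²*X = X³)
(21941 + (34527 - 1*25931)) + m(418) = (21941 + (34527 - 1*25931)) + 418³ = (21941 + (34527 - 25931)) + 73034632 = (21941 + 8596) + 73034632 = 30537 + 73034632 = 73065169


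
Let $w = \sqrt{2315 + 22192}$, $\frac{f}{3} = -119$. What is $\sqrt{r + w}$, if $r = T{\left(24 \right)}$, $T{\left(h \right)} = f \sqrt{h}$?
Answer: $\sqrt{- 714 \sqrt{6} + 3 \sqrt{2723}} \approx 39.905 i$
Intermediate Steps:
$f = -357$ ($f = 3 \left(-119\right) = -357$)
$w = 3 \sqrt{2723}$ ($w = \sqrt{24507} = 3 \sqrt{2723} \approx 156.55$)
$T{\left(h \right)} = - 357 \sqrt{h}$
$r = - 714 \sqrt{6}$ ($r = - 357 \sqrt{24} = - 357 \cdot 2 \sqrt{6} = - 714 \sqrt{6} \approx -1748.9$)
$\sqrt{r + w} = \sqrt{- 714 \sqrt{6} + 3 \sqrt{2723}}$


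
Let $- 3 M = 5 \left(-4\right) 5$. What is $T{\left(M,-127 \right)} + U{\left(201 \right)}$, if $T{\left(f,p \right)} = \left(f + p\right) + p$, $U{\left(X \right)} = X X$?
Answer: $\frac{120541}{3} \approx 40180.0$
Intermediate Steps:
$U{\left(X \right)} = X^{2}$
$M = \frac{100}{3}$ ($M = - \frac{5 \left(-4\right) 5}{3} = - \frac{\left(-20\right) 5}{3} = \left(- \frac{1}{3}\right) \left(-100\right) = \frac{100}{3} \approx 33.333$)
$T{\left(f,p \right)} = f + 2 p$
$T{\left(M,-127 \right)} + U{\left(201 \right)} = \left(\frac{100}{3} + 2 \left(-127\right)\right) + 201^{2} = \left(\frac{100}{3} - 254\right) + 40401 = - \frac{662}{3} + 40401 = \frac{120541}{3}$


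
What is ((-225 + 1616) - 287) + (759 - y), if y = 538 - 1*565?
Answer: 1890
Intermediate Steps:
y = -27 (y = 538 - 565 = -27)
((-225 + 1616) - 287) + (759 - y) = ((-225 + 1616) - 287) + (759 - 1*(-27)) = (1391 - 287) + (759 + 27) = 1104 + 786 = 1890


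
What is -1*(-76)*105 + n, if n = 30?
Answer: 8010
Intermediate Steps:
-1*(-76)*105 + n = -1*(-76)*105 + 30 = 76*105 + 30 = 7980 + 30 = 8010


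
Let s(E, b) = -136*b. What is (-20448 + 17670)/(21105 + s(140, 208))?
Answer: 2778/7183 ≈ 0.38675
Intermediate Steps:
(-20448 + 17670)/(21105 + s(140, 208)) = (-20448 + 17670)/(21105 - 136*208) = -2778/(21105 - 28288) = -2778/(-7183) = -2778*(-1/7183) = 2778/7183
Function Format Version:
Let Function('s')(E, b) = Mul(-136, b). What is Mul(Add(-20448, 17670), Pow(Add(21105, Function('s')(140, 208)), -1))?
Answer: Rational(2778, 7183) ≈ 0.38675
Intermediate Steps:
Mul(Add(-20448, 17670), Pow(Add(21105, Function('s')(140, 208)), -1)) = Mul(Add(-20448, 17670), Pow(Add(21105, Mul(-136, 208)), -1)) = Mul(-2778, Pow(Add(21105, -28288), -1)) = Mul(-2778, Pow(-7183, -1)) = Mul(-2778, Rational(-1, 7183)) = Rational(2778, 7183)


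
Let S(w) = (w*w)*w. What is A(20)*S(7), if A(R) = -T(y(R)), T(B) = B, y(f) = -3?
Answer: 1029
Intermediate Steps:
S(w) = w**3 (S(w) = w**2*w = w**3)
A(R) = 3 (A(R) = -1*(-3) = 3)
A(20)*S(7) = 3*7**3 = 3*343 = 1029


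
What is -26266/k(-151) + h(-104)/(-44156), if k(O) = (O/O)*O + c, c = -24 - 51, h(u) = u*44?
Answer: 145104459/1247407 ≈ 116.32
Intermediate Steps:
h(u) = 44*u
c = -75
k(O) = -75 + O (k(O) = (O/O)*O - 75 = 1*O - 75 = O - 75 = -75 + O)
-26266/k(-151) + h(-104)/(-44156) = -26266/(-75 - 151) + (44*(-104))/(-44156) = -26266/(-226) - 4576*(-1/44156) = -26266*(-1/226) + 1144/11039 = 13133/113 + 1144/11039 = 145104459/1247407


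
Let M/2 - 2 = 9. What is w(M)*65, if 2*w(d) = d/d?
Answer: 65/2 ≈ 32.500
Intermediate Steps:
M = 22 (M = 4 + 2*9 = 4 + 18 = 22)
w(d) = 1/2 (w(d) = (d/d)/2 = (1/2)*1 = 1/2)
w(M)*65 = (1/2)*65 = 65/2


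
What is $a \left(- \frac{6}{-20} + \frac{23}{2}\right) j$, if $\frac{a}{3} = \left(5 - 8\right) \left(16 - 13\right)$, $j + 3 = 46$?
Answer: $- \frac{68499}{5} \approx -13700.0$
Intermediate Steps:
$j = 43$ ($j = -3 + 46 = 43$)
$a = -27$ ($a = 3 \left(5 - 8\right) \left(16 - 13\right) = 3 \left(\left(-3\right) 3\right) = 3 \left(-9\right) = -27$)
$a \left(- \frac{6}{-20} + \frac{23}{2}\right) j = - 27 \left(- \frac{6}{-20} + \frac{23}{2}\right) 43 = - 27 \left(\left(-6\right) \left(- \frac{1}{20}\right) + 23 \cdot \frac{1}{2}\right) 43 = - 27 \left(\frac{3}{10} + \frac{23}{2}\right) 43 = \left(-27\right) \frac{59}{5} \cdot 43 = \left(- \frac{1593}{5}\right) 43 = - \frac{68499}{5}$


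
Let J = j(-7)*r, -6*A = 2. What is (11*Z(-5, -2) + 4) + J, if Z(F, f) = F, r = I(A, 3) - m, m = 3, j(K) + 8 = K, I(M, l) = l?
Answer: -51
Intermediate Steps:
A = -⅓ (A = -⅙*2 = -⅓ ≈ -0.33333)
j(K) = -8 + K
r = 0 (r = 3 - 1*3 = 3 - 3 = 0)
J = 0 (J = (-8 - 7)*0 = -15*0 = 0)
(11*Z(-5, -2) + 4) + J = (11*(-5) + 4) + 0 = (-55 + 4) + 0 = -51 + 0 = -51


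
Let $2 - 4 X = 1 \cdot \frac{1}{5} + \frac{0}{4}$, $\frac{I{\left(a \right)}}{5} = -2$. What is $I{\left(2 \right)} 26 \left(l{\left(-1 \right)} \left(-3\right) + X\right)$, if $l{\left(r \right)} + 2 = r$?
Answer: $-2457$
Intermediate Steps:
$I{\left(a \right)} = -10$ ($I{\left(a \right)} = 5 \left(-2\right) = -10$)
$X = \frac{9}{20}$ ($X = \frac{1}{2} - \frac{1 \cdot \frac{1}{5} + \frac{0}{4}}{4} = \frac{1}{2} - \frac{1 \cdot \frac{1}{5} + 0 \cdot \frac{1}{4}}{4} = \frac{1}{2} - \frac{\frac{1}{5} + 0}{4} = \frac{1}{2} - \frac{1}{20} = \frac{9}{20} \approx 0.45$)
$l{\left(r \right)} = -2 + r$
$I{\left(2 \right)} 26 \left(l{\left(-1 \right)} \left(-3\right) + X\right) = \left(-10\right) 26 \left(\left(-2 - 1\right) \left(-3\right) + \frac{9}{20}\right) = - 260 \left(\left(-3\right) \left(-3\right) + \frac{9}{20}\right) = - 260 \left(9 + \frac{9}{20}\right) = \left(-260\right) \frac{189}{20} = -2457$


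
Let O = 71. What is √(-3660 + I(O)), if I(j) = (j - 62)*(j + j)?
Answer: I*√2382 ≈ 48.806*I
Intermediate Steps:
I(j) = 2*j*(-62 + j) (I(j) = (-62 + j)*(2*j) = 2*j*(-62 + j))
√(-3660 + I(O)) = √(-3660 + 2*71*(-62 + 71)) = √(-3660 + 2*71*9) = √(-3660 + 1278) = √(-2382) = I*√2382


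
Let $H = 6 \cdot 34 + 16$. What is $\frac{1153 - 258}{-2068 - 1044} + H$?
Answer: $\frac{683745}{3112} \approx 219.71$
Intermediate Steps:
$H = 220$ ($H = 204 + 16 = 220$)
$\frac{1153 - 258}{-2068 - 1044} + H = \frac{1153 - 258}{-2068 - 1044} + 220 = \frac{895}{-3112} + 220 = 895 \left(- \frac{1}{3112}\right) + 220 = - \frac{895}{3112} + 220 = \frac{683745}{3112}$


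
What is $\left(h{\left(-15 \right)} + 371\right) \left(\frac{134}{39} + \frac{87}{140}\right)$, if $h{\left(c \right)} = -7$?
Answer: $\frac{22153}{15} \approx 1476.9$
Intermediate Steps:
$\left(h{\left(-15 \right)} + 371\right) \left(\frac{134}{39} + \frac{87}{140}\right) = \left(-7 + 371\right) \left(\frac{134}{39} + \frac{87}{140}\right) = 364 \left(134 \cdot \frac{1}{39} + 87 \cdot \frac{1}{140}\right) = 364 \left(\frac{134}{39} + \frac{87}{140}\right) = 364 \cdot \frac{22153}{5460} = \frac{22153}{15}$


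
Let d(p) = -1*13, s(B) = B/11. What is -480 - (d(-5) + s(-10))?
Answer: -5127/11 ≈ -466.09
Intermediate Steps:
s(B) = B/11 (s(B) = B*(1/11) = B/11)
d(p) = -13
-480 - (d(-5) + s(-10)) = -480 - (-13 + (1/11)*(-10)) = -480 - (-13 - 10/11) = -480 - 1*(-153/11) = -480 + 153/11 = -5127/11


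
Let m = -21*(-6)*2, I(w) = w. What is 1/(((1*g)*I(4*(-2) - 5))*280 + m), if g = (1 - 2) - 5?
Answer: 1/22092 ≈ 4.5265e-5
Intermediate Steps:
g = -6 (g = -1 - 5 = -6)
m = 252 (m = 126*2 = 252)
1/(((1*g)*I(4*(-2) - 5))*280 + m) = 1/(((1*(-6))*(4*(-2) - 5))*280 + 252) = 1/(-6*(-8 - 5)*280 + 252) = 1/(-6*(-13)*280 + 252) = 1/(78*280 + 252) = 1/(21840 + 252) = 1/22092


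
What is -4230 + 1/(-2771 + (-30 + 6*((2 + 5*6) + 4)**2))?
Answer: -21044249/4975 ≈ -4230.0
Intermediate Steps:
-4230 + 1/(-2771 + (-30 + 6*((2 + 5*6) + 4)**2)) = -4230 + 1/(-2771 + (-30 + 6*((2 + 30) + 4)**2)) = -4230 + 1/(-2771 + (-30 + 6*(32 + 4)**2)) = -4230 + 1/(-2771 + (-30 + 6*36**2)) = -4230 + 1/(-2771 + (-30 + 6*1296)) = -4230 + 1/(-2771 + (-30 + 7776)) = -4230 + 1/(-2771 + 7746) = -4230 + 1/4975 = -21044249/4975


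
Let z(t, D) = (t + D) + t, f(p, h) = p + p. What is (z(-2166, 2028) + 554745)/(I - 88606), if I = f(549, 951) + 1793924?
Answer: 552441/1706416 ≈ 0.32374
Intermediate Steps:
f(p, h) = 2*p
z(t, D) = D + 2*t (z(t, D) = (D + t) + t = D + 2*t)
I = 1795022 (I = 2*549 + 1793924 = 1098 + 1793924 = 1795022)
(z(-2166, 2028) + 554745)/(I - 88606) = ((2028 + 2*(-2166)) + 554745)/(1795022 - 88606) = ((2028 - 4332) + 554745)/1706416 = (-2304 + 554745)*(1/1706416) = 552441*(1/1706416) = 552441/1706416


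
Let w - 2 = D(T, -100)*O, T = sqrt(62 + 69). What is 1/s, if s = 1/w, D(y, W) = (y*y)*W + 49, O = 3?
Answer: -39151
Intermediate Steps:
T = sqrt(131) ≈ 11.446
D(y, W) = 49 + W*y**2 (D(y, W) = y**2*W + 49 = W*y**2 + 49 = 49 + W*y**2)
w = -39151 (w = 2 + (49 - 100*(sqrt(131))**2)*3 = 2 + (49 - 100*131)*3 = 2 + (49 - 13100)*3 = 2 - 13051*3 = 2 - 39153 = -39151)
s = -1/39151 (s = 1/(-39151) = -1/39151 ≈ -2.5542e-5)
1/s = 1/(-1/39151) = -39151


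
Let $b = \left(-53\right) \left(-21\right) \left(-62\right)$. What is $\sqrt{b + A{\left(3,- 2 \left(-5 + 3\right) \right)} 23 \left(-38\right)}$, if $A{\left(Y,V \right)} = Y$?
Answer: $2 i \sqrt{17907} \approx 267.63 i$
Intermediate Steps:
$b = -69006$ ($b = 1113 \left(-62\right) = -69006$)
$\sqrt{b + A{\left(3,- 2 \left(-5 + 3\right) \right)} 23 \left(-38\right)} = \sqrt{-69006 + 3 \cdot 23 \left(-38\right)} = \sqrt{-69006 + 69 \left(-38\right)} = \sqrt{-69006 - 2622} = \sqrt{-71628} = 2 i \sqrt{17907}$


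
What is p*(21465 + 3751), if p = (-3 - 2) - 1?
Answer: -151296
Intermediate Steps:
p = -6 (p = -5 - 1 = -6)
p*(21465 + 3751) = -6*(21465 + 3751) = -6*25216 = -151296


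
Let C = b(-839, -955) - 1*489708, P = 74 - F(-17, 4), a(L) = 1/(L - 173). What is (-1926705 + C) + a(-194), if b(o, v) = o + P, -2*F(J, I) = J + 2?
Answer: -1774214159/734 ≈ -2.4172e+6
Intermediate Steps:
F(J, I) = -1 - J/2 (F(J, I) = -(J + 2)/2 = -(2 + J)/2 = -1 - J/2)
a(L) = 1/(-173 + L)
P = 133/2 (P = 74 - (-1 - 1/2*(-17)) = 74 - (-1 + 17/2) = 74 - 1*15/2 = 74 - 15/2 = 133/2 ≈ 66.500)
b(o, v) = 133/2 + o (b(o, v) = o + 133/2 = 133/2 + o)
C = -980961/2 (C = (133/2 - 839) - 1*489708 = -1545/2 - 489708 = -980961/2 ≈ -4.9048e+5)
(-1926705 + C) + a(-194) = (-1926705 - 980961/2) + 1/(-173 - 194) = -4834371/2 + 1/(-367) = -4834371/2 - 1/367 = -1774214159/734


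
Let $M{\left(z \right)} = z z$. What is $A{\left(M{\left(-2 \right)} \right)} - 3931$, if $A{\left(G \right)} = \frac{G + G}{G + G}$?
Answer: $-3930$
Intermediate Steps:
$M{\left(z \right)} = z^{2}$
$A{\left(G \right)} = 1$ ($A{\left(G \right)} = \frac{2 G}{2 G} = 2 G \frac{1}{2 G} = 1$)
$A{\left(M{\left(-2 \right)} \right)} - 3931 = 1 - 3931 = -3930$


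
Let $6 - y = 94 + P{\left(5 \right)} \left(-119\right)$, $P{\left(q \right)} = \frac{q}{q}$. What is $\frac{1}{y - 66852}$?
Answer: $- \frac{1}{66821} \approx -1.4965 \cdot 10^{-5}$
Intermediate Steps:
$P{\left(q \right)} = 1$
$y = 31$ ($y = 6 - \left(94 + 1 \left(-119\right)\right) = 6 - \left(94 - 119\right) = 6 - -25 = 6 + 25 = 31$)
$\frac{1}{y - 66852} = \frac{1}{31 - 66852} = \frac{1}{-66821} = - \frac{1}{66821}$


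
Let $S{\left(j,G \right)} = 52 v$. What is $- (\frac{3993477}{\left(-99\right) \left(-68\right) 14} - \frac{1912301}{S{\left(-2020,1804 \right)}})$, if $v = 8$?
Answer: $\frac{7440385759}{1633632} \approx 4554.5$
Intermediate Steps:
$S{\left(j,G \right)} = 416$ ($S{\left(j,G \right)} = 52 \cdot 8 = 416$)
$- (\frac{3993477}{\left(-99\right) \left(-68\right) 14} - \frac{1912301}{S{\left(-2020,1804 \right)}}) = - (\frac{3993477}{\left(-99\right) \left(-68\right) 14} - \frac{1912301}{416}) = - (\frac{3993477}{6732 \cdot 14} - \frac{1912301}{416}) = - (\frac{3993477}{94248} - \frac{1912301}{416}) = - (3993477 \cdot \frac{1}{94248} - \frac{1912301}{416}) = - (\frac{1331159}{31416} - \frac{1912301}{416}) = \left(-1\right) \left(- \frac{7440385759}{1633632}\right) = \frac{7440385759}{1633632}$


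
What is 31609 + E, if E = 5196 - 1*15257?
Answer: 21548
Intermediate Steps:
E = -10061 (E = 5196 - 15257 = -10061)
31609 + E = 31609 - 10061 = 21548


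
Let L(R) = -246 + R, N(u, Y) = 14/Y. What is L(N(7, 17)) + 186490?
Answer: 3166162/17 ≈ 1.8624e+5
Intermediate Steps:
L(N(7, 17)) + 186490 = (-246 + 14/17) + 186490 = -4168/17 + 186490 = 3166162/17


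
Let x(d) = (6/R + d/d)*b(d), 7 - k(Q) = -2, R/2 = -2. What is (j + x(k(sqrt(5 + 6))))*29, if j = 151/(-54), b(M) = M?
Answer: -5713/27 ≈ -211.59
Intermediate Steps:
R = -4 (R = 2*(-2) = -4)
k(Q) = 9 (k(Q) = 7 - 1*(-2) = 7 + 2 = 9)
j = -151/54 (j = 151*(-1/54) = -151/54 ≈ -2.7963)
x(d) = -d/2 (x(d) = (6/(-4) + d/d)*d = (6*(-1/4) + 1)*d = (-3/2 + 1)*d = -d/2)
(j + x(k(sqrt(5 + 6))))*29 = (-151/54 - 1/2*9)*29 = (-151/54 - 9/2)*29 = -197/27*29 = -5713/27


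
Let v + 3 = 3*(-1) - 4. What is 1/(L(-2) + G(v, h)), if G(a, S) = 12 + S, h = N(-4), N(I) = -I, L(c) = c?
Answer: 1/14 ≈ 0.071429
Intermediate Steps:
v = -10 (v = -3 + (3*(-1) - 4) = -3 + (-3 - 4) = -3 - 7 = -10)
h = 4 (h = -1*(-4) = 4)
1/(L(-2) + G(v, h)) = 1/(-2 + (12 + 4)) = 1/(-2 + 16) = 1/14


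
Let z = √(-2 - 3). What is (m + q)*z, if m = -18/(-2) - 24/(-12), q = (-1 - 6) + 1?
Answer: 5*I*√5 ≈ 11.18*I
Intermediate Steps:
q = -6 (q = -7 + 1 = -6)
m = 11 (m = -18*(-½) - 24*(-1/12) = 9 + 2 = 11)
z = I*√5 (z = √(-5) = I*√5 ≈ 2.2361*I)
(m + q)*z = (11 - 6)*(I*√5) = 5*(I*√5) = 5*I*√5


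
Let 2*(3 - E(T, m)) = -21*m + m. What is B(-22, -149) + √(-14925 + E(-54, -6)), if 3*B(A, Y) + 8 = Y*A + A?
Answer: 3248/3 + I*√14982 ≈ 1082.7 + 122.4*I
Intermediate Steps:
E(T, m) = 3 + 10*m (E(T, m) = 3 - (-21*m + m)/2 = 3 - (-10)*m = 3 + 10*m)
B(A, Y) = -8/3 + A/3 + A*Y/3 (B(A, Y) = -8/3 + (Y*A + A)/3 = -8/3 + (A*Y + A)/3 = -8/3 + (A + A*Y)/3 = -8/3 + (A/3 + A*Y/3) = -8/3 + A/3 + A*Y/3)
B(-22, -149) + √(-14925 + E(-54, -6)) = (-8/3 + (⅓)*(-22) + (⅓)*(-22)*(-149)) + √(-14925 + (3 + 10*(-6))) = (-8/3 - 22/3 + 3278/3) + √(-14925 + (3 - 60)) = 3248/3 + √(-14925 - 57) = 3248/3 + √(-14982) = 3248/3 + I*√14982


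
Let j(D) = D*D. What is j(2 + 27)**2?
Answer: 707281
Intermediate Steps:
j(D) = D**2
j(2 + 27)**2 = ((2 + 27)**2)**2 = (29**2)**2 = 841**2 = 707281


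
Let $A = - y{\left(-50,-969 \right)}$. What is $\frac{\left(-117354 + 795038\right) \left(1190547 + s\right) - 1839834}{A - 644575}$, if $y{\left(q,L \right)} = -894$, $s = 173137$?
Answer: $- \frac{924144988022}{643681} \approx -1.4357 \cdot 10^{6}$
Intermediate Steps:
$A = 894$ ($A = \left(-1\right) \left(-894\right) = 894$)
$\frac{\left(-117354 + 795038\right) \left(1190547 + s\right) - 1839834}{A - 644575} = \frac{\left(-117354 + 795038\right) \left(1190547 + 173137\right) - 1839834}{894 - 644575} = \frac{677684 \cdot 1363684 - 1839834}{-643681} = \left(924146827856 - 1839834\right) \left(- \frac{1}{643681}\right) = 924144988022 \left(- \frac{1}{643681}\right) = - \frac{924144988022}{643681}$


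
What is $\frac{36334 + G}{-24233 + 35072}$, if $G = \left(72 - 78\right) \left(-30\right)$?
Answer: $\frac{36514}{10839} \approx 3.3688$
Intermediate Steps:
$G = 180$ ($G = \left(-6\right) \left(-30\right) = 180$)
$\frac{36334 + G}{-24233 + 35072} = \frac{36334 + 180}{-24233 + 35072} = \frac{36514}{10839}$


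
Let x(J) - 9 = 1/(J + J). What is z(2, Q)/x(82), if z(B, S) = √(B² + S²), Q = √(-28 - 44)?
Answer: 328*I*√17/1477 ≈ 0.91563*I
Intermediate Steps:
Q = 6*I*√2 (Q = √(-72) = 6*I*√2 ≈ 8.4853*I)
x(J) = 9 + 1/(2*J) (x(J) = 9 + 1/(J + J) = 9 + 1/(2*J))
z(2, Q)/x(82) = √(2² + (6*I*√2)²)/(9 + (½)/82) = √(4 - 72)/(9 + (½)*(1/82)) = √(-68)/(9 + 1/164) = (2*I*√17)/(1477/164) = (2*I*√17)*(164/1477) = 328*I*√17/1477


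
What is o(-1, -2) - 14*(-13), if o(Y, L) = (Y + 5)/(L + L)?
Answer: 181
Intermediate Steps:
o(Y, L) = (5 + Y)/(2*L) (o(Y, L) = (5 + Y)/((2*L)) = (5 + Y)*(1/(2*L)) = (5 + Y)/(2*L))
o(-1, -2) - 14*(-13) = (½)*(5 - 1)/(-2) - 14*(-13) = (½)*(-½)*4 + 182 = -1 + 182 = 181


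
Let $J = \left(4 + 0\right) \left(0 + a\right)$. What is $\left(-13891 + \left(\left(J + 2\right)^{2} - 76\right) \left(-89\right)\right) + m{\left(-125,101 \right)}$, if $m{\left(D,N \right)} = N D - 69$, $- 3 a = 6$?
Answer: $-23025$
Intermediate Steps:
$a = -2$ ($a = \left(- \frac{1}{3}\right) 6 = -2$)
$J = -8$ ($J = \left(4 + 0\right) \left(0 - 2\right) = 4 \left(-2\right) = -8$)
$m{\left(D,N \right)} = -69 + D N$ ($m{\left(D,N \right)} = D N - 69 = -69 + D N$)
$\left(-13891 + \left(\left(J + 2\right)^{2} - 76\right) \left(-89\right)\right) + m{\left(-125,101 \right)} = \left(-13891 + \left(\left(-8 + 2\right)^{2} - 76\right) \left(-89\right)\right) - 12694 = \left(-13891 + \left(\left(-6\right)^{2} - 76\right) \left(-89\right)\right) - 12694 = \left(-13891 + \left(36 - 76\right) \left(-89\right)\right) - 12694 = \left(-13891 - -3560\right) - 12694 = \left(-13891 + 3560\right) - 12694 = -10331 - 12694 = -23025$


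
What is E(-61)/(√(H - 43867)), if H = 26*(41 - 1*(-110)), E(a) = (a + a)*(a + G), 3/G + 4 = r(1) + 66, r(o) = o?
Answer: -156160*I*√39941/838761 ≈ -37.208*I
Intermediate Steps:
G = 1/21 (G = 3/(-4 + (1 + 66)) = 3/(-4 + 67) = 3/63 = 3*(1/63) = 1/21 ≈ 0.047619)
E(a) = 2*a*(1/21 + a) (E(a) = (a + a)*(a + 1/21) = (2*a)*(1/21 + a) = 2*a*(1/21 + a))
H = 3926 (H = 26*(41 + 110) = 26*151 = 3926)
E(-61)/(√(H - 43867)) = ((2/21)*(-61)*(1 + 21*(-61)))/(√(3926 - 43867)) = ((2/21)*(-61)*(1 - 1281))/(√(-39941)) = ((2/21)*(-61)*(-1280))/((I*√39941)) = 156160*(-I*√39941/39941)/21 = -156160*I*√39941/838761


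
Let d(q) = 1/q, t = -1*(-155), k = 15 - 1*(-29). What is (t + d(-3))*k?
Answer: 20416/3 ≈ 6805.3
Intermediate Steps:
k = 44 (k = 15 + 29 = 44)
t = 155
(t + d(-3))*k = (155 + 1/(-3))*44 = (155 - 1/3)*44 = (464/3)*44 = 20416/3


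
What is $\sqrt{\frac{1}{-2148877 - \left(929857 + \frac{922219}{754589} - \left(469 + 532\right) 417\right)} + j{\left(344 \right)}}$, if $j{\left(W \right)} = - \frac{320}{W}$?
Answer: $\frac{i \sqrt{1734136128149454168228316283}}{43176331302538} \approx 0.96449 i$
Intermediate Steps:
$\sqrt{\frac{1}{-2148877 - \left(929857 + \frac{922219}{754589} - \left(469 + 532\right) 417\right)} + j{\left(344 \right)}} = \sqrt{\frac{1}{-2148877 - \left(929857 + \frac{922219}{754589} - \left(469 + 532\right) 417\right)} - \frac{320}{344}} = \sqrt{\frac{1}{-2148877 + \left(\left(922219 \left(- \frac{1}{754589}\right) - 929857\right) + 1001 \cdot 417\right)} - \frac{40}{43}} = \sqrt{\frac{1}{-2148877 + \left(\left(- \frac{922219}{754589} - 929857\right) + 417417\right)} - \frac{40}{43}} = \sqrt{\frac{1}{-2148877 + \left(- \frac{701660785992}{754589} + 417417\right)} - \frac{40}{43}} = \sqrt{\frac{1}{-2148877 - \frac{386682509379}{754589}} - \frac{40}{43}} = \sqrt{\frac{1}{- \frac{2008201455932}{754589}} - \frac{40}{43}} = \sqrt{- \frac{754589}{2008201455932} - \frac{40}{43}} = \sqrt{- \frac{80328090684607}{86352662605076}} = \frac{i \sqrt{1734136128149454168228316283}}{43176331302538}$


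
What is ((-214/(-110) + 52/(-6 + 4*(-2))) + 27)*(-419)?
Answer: -4070166/385 ≈ -10572.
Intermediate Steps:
((-214/(-110) + 52/(-6 + 4*(-2))) + 27)*(-419) = ((-214*(-1/110) + 52/(-6 - 8)) + 27)*(-419) = ((107/55 + 52/(-14)) + 27)*(-419) = ((107/55 + 52*(-1/14)) + 27)*(-419) = ((107/55 - 26/7) + 27)*(-419) = (-681/385 + 27)*(-419) = (9714/385)*(-419) = -4070166/385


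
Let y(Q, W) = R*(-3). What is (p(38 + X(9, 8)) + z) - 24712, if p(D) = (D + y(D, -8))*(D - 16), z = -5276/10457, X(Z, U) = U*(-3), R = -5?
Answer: -259025166/10457 ≈ -24771.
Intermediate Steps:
y(Q, W) = 15 (y(Q, W) = -5*(-3) = 15)
X(Z, U) = -3*U
z = -5276/10457 (z = -5276*1/10457 = -5276/10457 ≈ -0.50454)
p(D) = (-16 + D)*(15 + D) (p(D) = (D + 15)*(D - 16) = (15 + D)*(-16 + D) = (-16 + D)*(15 + D))
(p(38 + X(9, 8)) + z) - 24712 = ((-240 + (38 - 3*8)**2 - (38 - 3*8)) - 5276/10457) - 24712 = ((-240 + (38 - 24)**2 - (38 - 24)) - 5276/10457) - 24712 = ((-240 + 14**2 - 1*14) - 5276/10457) - 24712 = ((-240 + 196 - 14) - 5276/10457) - 24712 = (-58 - 5276/10457) - 24712 = -611782/10457 - 24712 = -259025166/10457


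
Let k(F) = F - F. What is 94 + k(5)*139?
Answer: 94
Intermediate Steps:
k(F) = 0
94 + k(5)*139 = 94 + 0*139 = 94 + 0 = 94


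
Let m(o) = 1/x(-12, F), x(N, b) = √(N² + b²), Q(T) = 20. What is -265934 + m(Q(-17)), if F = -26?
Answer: -265934 + √205/410 ≈ -2.6593e+5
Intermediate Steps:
m(o) = √205/410 (m(o) = 1/(√((-12)² + (-26)²)) = 1/(√(144 + 676)) = 1/(√820) = 1/(2*√205) = √205/410)
-265934 + m(Q(-17)) = -265934 + √205/410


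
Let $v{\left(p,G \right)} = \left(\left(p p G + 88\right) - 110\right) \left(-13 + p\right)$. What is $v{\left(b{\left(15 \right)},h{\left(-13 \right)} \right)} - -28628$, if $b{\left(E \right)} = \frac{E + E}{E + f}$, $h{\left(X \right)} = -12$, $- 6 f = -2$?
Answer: $\frac{357445128}{12167} \approx 29378.0$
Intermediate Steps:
$f = \frac{1}{3}$ ($f = \left(- \frac{1}{6}\right) \left(-2\right) = \frac{1}{3} \approx 0.33333$)
$b{\left(E \right)} = \frac{2 E}{\frac{1}{3} + E}$ ($b{\left(E \right)} = \frac{E + E}{E + \frac{1}{3}} = \frac{2 E}{\frac{1}{3} + E}$)
$v{\left(p,G \right)} = \left(-22 + G p^{2}\right) \left(-13 + p\right)$ ($v{\left(p,G \right)} = \left(\left(p^{2} G + 88\right) - 110\right) \left(-13 + p\right) = \left(\left(G p^{2} + 88\right) - 110\right) \left(-13 + p\right) = \left(\left(88 + G p^{2}\right) - 110\right) \left(-13 + p\right) = \left(-22 + G p^{2}\right) \left(-13 + p\right)$)
$v{\left(b{\left(15 \right)},h{\left(-13 \right)} \right)} - -28628 = \left(286 - 22 \cdot 6 \cdot 15 \frac{1}{1 + 3 \cdot 15} - 12 \left(6 \cdot 15 \frac{1}{1 + 3 \cdot 15}\right)^{3} - - 156 \left(6 \cdot 15 \frac{1}{1 + 3 \cdot 15}\right)^{2}\right) - -28628 = \left(286 - 22 \cdot 6 \cdot 15 \frac{1}{1 + 45} - 12 \left(6 \cdot 15 \frac{1}{1 + 45}\right)^{3} - - 156 \left(6 \cdot 15 \frac{1}{1 + 45}\right)^{2}\right) + 28628 = \left(286 - 22 \cdot 6 \cdot 15 \cdot \frac{1}{46} - 12 \left(6 \cdot 15 \cdot \frac{1}{46}\right)^{3} - - 156 \left(6 \cdot 15 \cdot \frac{1}{46}\right)^{2}\right) + 28628 = \left(286 - \frac{990}{23} - 12 \left(\frac{45}{23}\right)^{3} - - 156 \left(\frac{45}{23}\right)^{2}\right) + 28628 = \left(286 - \frac{990}{23} - \frac{1093500}{12167} - \left(-156\right) \frac{2025}{529}\right) + 28628 = \left(286 - \frac{990}{23} - \frac{1093500}{12167} + \frac{315900}{529}\right) + 28628 = \frac{9128252}{12167} + 28628 = \frac{357445128}{12167}$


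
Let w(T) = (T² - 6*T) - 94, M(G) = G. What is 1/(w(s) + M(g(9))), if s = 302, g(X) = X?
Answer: 1/89307 ≈ 1.1197e-5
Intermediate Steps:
w(T) = -94 + T² - 6*T
1/(w(s) + M(g(9))) = 1/((-94 + 302² - 6*302) + 9) = 1/((-94 + 91204 - 1812) + 9) = 1/(89298 + 9) = 1/89307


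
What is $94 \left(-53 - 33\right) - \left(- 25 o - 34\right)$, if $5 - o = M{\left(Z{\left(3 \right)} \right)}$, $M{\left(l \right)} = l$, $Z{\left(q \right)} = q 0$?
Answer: $-7925$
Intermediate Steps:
$Z{\left(q \right)} = 0$
$o = 5$ ($o = 5 - 0 = 5 + 0 = 5$)
$94 \left(-53 - 33\right) - \left(- 25 o - 34\right) = 94 \left(-53 - 33\right) - \left(\left(-25\right) 5 - 34\right) = 94 \left(-86\right) - \left(-125 - 34\right) = -8084 - -159 = -8084 + 159 = -7925$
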